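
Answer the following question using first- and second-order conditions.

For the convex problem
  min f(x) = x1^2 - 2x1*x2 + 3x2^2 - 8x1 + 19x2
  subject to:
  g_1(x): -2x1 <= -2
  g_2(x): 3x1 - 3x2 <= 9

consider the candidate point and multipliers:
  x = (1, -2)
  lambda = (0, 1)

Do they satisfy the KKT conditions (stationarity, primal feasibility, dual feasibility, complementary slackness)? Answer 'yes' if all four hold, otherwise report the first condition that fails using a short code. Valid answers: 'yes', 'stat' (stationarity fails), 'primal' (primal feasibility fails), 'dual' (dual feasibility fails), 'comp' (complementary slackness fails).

Gradient of f: grad f(x) = Q x + c = (-2, 5)
Constraint values g_i(x) = a_i^T x - b_i:
  g_1((1, -2)) = 0
  g_2((1, -2)) = 0
Stationarity residual: grad f(x) + sum_i lambda_i a_i = (1, 2)
  -> stationarity FAILS
Primal feasibility (all g_i <= 0): OK
Dual feasibility (all lambda_i >= 0): OK
Complementary slackness (lambda_i * g_i(x) = 0 for all i): OK

Verdict: the first failing condition is stationarity -> stat.

stat


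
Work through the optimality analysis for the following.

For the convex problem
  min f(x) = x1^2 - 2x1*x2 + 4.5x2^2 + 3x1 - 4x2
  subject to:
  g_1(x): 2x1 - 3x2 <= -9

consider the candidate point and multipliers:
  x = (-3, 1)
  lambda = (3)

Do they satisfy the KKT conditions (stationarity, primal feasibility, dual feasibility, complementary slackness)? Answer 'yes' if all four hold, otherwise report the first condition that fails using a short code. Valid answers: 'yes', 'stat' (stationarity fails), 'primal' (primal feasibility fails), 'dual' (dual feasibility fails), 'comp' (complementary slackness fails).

Gradient of f: grad f(x) = Q x + c = (-5, 11)
Constraint values g_i(x) = a_i^T x - b_i:
  g_1((-3, 1)) = 0
Stationarity residual: grad f(x) + sum_i lambda_i a_i = (1, 2)
  -> stationarity FAILS
Primal feasibility (all g_i <= 0): OK
Dual feasibility (all lambda_i >= 0): OK
Complementary slackness (lambda_i * g_i(x) = 0 for all i): OK

Verdict: the first failing condition is stationarity -> stat.

stat


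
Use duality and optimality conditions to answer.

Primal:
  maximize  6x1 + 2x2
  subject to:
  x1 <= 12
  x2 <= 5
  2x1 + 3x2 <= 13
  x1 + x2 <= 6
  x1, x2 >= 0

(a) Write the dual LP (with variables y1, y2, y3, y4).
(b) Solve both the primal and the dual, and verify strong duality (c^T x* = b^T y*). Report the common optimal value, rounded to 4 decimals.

The standard primal-dual pair for 'max c^T x s.t. A x <= b, x >= 0' is:
  Dual:  min b^T y  s.t.  A^T y >= c,  y >= 0.

So the dual LP is:
  minimize  12y1 + 5y2 + 13y3 + 6y4
  subject to:
    y1 + 2y3 + y4 >= 6
    y2 + 3y3 + y4 >= 2
    y1, y2, y3, y4 >= 0

Solving the primal: x* = (6, 0).
  primal value c^T x* = 36.
Solving the dual: y* = (0, 0, 0, 6).
  dual value b^T y* = 36.
Strong duality: c^T x* = b^T y*. Confirmed.

36


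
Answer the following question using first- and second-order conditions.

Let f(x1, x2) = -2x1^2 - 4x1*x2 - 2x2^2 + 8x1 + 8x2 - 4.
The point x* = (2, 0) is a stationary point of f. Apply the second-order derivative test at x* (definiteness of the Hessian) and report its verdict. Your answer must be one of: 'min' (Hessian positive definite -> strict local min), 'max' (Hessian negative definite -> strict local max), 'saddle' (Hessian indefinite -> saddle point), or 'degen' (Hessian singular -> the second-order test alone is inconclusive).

Compute the Hessian H = grad^2 f:
  H = [[-4, -4], [-4, -4]]
Verify stationarity: grad f(x*) = H x* + g = (0, 0).
Eigenvalues of H: -8, 0.
H has a zero eigenvalue (singular; negative semidefinite but not definite), so H is neither positive definite, negative definite, nor indefinite. The second-order test alone is inconclusive -> degen.
(Indeed, f is constant along the null direction of H through x*, so x* is not a strict local extremum.)

degen


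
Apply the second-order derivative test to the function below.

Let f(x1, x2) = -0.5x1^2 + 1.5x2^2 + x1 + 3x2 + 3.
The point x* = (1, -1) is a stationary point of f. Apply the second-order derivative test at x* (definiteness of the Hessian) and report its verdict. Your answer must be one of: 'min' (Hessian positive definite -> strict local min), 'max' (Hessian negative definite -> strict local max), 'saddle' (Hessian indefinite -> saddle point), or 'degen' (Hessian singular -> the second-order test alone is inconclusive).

Compute the Hessian H = grad^2 f:
  H = [[-1, 0], [0, 3]]
Verify stationarity: grad f(x*) = H x* + g = (0, 0).
Eigenvalues of H: -1, 3.
Eigenvalues have mixed signs, so H is indefinite -> x* is a saddle point.

saddle


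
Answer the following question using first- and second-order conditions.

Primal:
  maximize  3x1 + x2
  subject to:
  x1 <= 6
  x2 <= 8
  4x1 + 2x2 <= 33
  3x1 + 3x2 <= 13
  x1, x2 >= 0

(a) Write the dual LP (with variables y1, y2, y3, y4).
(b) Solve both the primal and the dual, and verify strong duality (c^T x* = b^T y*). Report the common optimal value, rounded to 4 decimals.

The standard primal-dual pair for 'max c^T x s.t. A x <= b, x >= 0' is:
  Dual:  min b^T y  s.t.  A^T y >= c,  y >= 0.

So the dual LP is:
  minimize  6y1 + 8y2 + 33y3 + 13y4
  subject to:
    y1 + 4y3 + 3y4 >= 3
    y2 + 2y3 + 3y4 >= 1
    y1, y2, y3, y4 >= 0

Solving the primal: x* = (4.3333, 0).
  primal value c^T x* = 13.
Solving the dual: y* = (0, 0, 0, 1).
  dual value b^T y* = 13.
Strong duality: c^T x* = b^T y*. Confirmed.

13


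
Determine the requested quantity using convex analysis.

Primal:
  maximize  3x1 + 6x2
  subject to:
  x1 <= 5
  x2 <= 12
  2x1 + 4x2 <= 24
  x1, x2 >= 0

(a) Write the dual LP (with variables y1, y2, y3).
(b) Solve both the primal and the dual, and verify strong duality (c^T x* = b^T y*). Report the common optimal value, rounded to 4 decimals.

The standard primal-dual pair for 'max c^T x s.t. A x <= b, x >= 0' is:
  Dual:  min b^T y  s.t.  A^T y >= c,  y >= 0.

So the dual LP is:
  minimize  5y1 + 12y2 + 24y3
  subject to:
    y1 + 2y3 >= 3
    y2 + 4y3 >= 6
    y1, y2, y3 >= 0

Solving the primal: x* = (0, 6).
  primal value c^T x* = 36.
Solving the dual: y* = (0, 0, 1.5).
  dual value b^T y* = 36.
Strong duality: c^T x* = b^T y*. Confirmed.

36


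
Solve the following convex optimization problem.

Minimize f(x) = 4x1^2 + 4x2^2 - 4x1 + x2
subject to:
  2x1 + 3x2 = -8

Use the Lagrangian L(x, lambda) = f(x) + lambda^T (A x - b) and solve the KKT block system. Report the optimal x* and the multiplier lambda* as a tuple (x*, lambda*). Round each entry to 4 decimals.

Form the Lagrangian:
  L(x, lambda) = (1/2) x^T Q x + c^T x + lambda^T (A x - b)
Stationarity (grad_x L = 0): Q x + c + A^T lambda = 0.
Primal feasibility: A x = b.

This gives the KKT block system:
  [ Q   A^T ] [ x     ]   [-c ]
  [ A    0  ] [ lambda ] = [ b ]

Solving the linear system:
  x*      = (-0.8269, -2.1154)
  lambda* = (5.3077)
  f(x*)   = 21.8269

x* = (-0.8269, -2.1154), lambda* = (5.3077)


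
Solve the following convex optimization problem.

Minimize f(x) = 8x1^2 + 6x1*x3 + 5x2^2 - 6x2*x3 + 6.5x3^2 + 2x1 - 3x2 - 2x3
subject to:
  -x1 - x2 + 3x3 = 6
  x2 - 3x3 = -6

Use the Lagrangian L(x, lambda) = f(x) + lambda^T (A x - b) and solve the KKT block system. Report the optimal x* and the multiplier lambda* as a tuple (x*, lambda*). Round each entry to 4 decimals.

Form the Lagrangian:
  L(x, lambda) = (1/2) x^T Q x + c^T x + lambda^T (A x - b)
Stationarity (grad_x L = 0): Q x + c + A^T lambda = 0.
Primal feasibility: A x = b.

This gives the KKT block system:
  [ Q   A^T ] [ x     ]   [-c ]
  [ A    0  ] [ lambda ] = [ b ]

Solving the linear system:
  x*      = (0, 0.9403, 2.3134)
  lambda* = (15.8806, 23.3582)
  f(x*)   = 18.709

x* = (0, 0.9403, 2.3134), lambda* = (15.8806, 23.3582)


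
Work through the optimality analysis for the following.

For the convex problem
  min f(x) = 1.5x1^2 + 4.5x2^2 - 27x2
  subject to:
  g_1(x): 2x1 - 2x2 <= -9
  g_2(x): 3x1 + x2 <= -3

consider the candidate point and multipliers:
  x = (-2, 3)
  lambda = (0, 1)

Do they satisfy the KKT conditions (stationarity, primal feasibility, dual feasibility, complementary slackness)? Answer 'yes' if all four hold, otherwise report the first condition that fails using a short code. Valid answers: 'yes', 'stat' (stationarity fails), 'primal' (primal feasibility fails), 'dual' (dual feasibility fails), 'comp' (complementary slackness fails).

Gradient of f: grad f(x) = Q x + c = (-6, 0)
Constraint values g_i(x) = a_i^T x - b_i:
  g_1((-2, 3)) = -1
  g_2((-2, 3)) = 0
Stationarity residual: grad f(x) + sum_i lambda_i a_i = (-3, 1)
  -> stationarity FAILS
Primal feasibility (all g_i <= 0): OK
Dual feasibility (all lambda_i >= 0): OK
Complementary slackness (lambda_i * g_i(x) = 0 for all i): OK

Verdict: the first failing condition is stationarity -> stat.

stat


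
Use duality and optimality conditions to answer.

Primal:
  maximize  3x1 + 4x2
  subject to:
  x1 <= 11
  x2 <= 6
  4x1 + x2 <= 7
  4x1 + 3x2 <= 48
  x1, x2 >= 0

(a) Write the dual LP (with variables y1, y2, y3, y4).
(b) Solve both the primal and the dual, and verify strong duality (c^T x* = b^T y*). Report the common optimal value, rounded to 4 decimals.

The standard primal-dual pair for 'max c^T x s.t. A x <= b, x >= 0' is:
  Dual:  min b^T y  s.t.  A^T y >= c,  y >= 0.

So the dual LP is:
  minimize  11y1 + 6y2 + 7y3 + 48y4
  subject to:
    y1 + 4y3 + 4y4 >= 3
    y2 + y3 + 3y4 >= 4
    y1, y2, y3, y4 >= 0

Solving the primal: x* = (0.25, 6).
  primal value c^T x* = 24.75.
Solving the dual: y* = (0, 3.25, 0.75, 0).
  dual value b^T y* = 24.75.
Strong duality: c^T x* = b^T y*. Confirmed.

24.75


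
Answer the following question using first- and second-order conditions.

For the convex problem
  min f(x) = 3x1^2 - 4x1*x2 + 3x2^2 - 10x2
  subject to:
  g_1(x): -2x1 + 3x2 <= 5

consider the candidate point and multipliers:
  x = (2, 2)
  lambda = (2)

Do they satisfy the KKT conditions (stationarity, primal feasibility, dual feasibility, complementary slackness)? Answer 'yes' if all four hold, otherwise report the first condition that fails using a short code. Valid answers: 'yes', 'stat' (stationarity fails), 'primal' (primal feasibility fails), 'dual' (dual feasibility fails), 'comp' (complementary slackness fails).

Gradient of f: grad f(x) = Q x + c = (4, -6)
Constraint values g_i(x) = a_i^T x - b_i:
  g_1((2, 2)) = -3
Stationarity residual: grad f(x) + sum_i lambda_i a_i = (0, 0)
  -> stationarity OK
Primal feasibility (all g_i <= 0): OK
Dual feasibility (all lambda_i >= 0): OK
Complementary slackness (lambda_i * g_i(x) = 0 for all i): FAILS

Verdict: the first failing condition is complementary_slackness -> comp.

comp


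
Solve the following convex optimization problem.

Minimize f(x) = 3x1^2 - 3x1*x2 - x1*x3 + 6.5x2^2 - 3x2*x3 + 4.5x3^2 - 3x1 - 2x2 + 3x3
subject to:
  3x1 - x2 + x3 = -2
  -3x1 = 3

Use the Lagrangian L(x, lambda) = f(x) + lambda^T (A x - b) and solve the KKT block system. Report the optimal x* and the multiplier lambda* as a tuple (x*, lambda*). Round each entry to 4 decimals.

Form the Lagrangian:
  L(x, lambda) = (1/2) x^T Q x + c^T x + lambda^T (A x - b)
Stationarity (grad_x L = 0): Q x + c + A^T lambda = 0.
Primal feasibility: A x = b.

This gives the KKT block system:
  [ Q   A^T ] [ x     ]   [-c ]
  [ A    0  ] [ lambda ] = [ b ]

Solving the linear system:
  x*      = (-1, -0.6875, 0.3125)
  lambda* = (-8.875, -11.2917)
  f(x*)   = 10.7188

x* = (-1, -0.6875, 0.3125), lambda* = (-8.875, -11.2917)


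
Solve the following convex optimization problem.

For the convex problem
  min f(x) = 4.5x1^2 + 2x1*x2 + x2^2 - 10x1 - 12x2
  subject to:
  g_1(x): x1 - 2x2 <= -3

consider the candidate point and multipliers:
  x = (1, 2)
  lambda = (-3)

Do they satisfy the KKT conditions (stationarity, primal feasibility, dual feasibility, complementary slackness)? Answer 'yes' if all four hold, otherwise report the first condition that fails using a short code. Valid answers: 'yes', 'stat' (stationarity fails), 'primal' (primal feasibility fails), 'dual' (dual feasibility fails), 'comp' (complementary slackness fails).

Gradient of f: grad f(x) = Q x + c = (3, -6)
Constraint values g_i(x) = a_i^T x - b_i:
  g_1((1, 2)) = 0
Stationarity residual: grad f(x) + sum_i lambda_i a_i = (0, 0)
  -> stationarity OK
Primal feasibility (all g_i <= 0): OK
Dual feasibility (all lambda_i >= 0): FAILS
Complementary slackness (lambda_i * g_i(x) = 0 for all i): OK

Verdict: the first failing condition is dual_feasibility -> dual.

dual


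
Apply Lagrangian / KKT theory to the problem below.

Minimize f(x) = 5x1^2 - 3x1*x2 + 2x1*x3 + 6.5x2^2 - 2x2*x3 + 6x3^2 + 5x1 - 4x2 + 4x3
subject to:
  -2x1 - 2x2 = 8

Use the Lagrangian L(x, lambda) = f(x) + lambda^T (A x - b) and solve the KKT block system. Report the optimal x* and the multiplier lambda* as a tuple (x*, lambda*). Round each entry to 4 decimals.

Form the Lagrangian:
  L(x, lambda) = (1/2) x^T Q x + c^T x + lambda^T (A x - b)
Stationarity (grad_x L = 0): Q x + c + A^T lambda = 0.
Primal feasibility: A x = b.

This gives the KKT block system:
  [ Q   A^T ] [ x     ]   [-c ]
  [ A    0  ] [ lambda ] = [ b ]

Solving the linear system:
  x*      = (-2.494, -1.506, -0.1687)
  lambda* = (-7.8795)
  f(x*)   = 27.9578

x* = (-2.494, -1.506, -0.1687), lambda* = (-7.8795)


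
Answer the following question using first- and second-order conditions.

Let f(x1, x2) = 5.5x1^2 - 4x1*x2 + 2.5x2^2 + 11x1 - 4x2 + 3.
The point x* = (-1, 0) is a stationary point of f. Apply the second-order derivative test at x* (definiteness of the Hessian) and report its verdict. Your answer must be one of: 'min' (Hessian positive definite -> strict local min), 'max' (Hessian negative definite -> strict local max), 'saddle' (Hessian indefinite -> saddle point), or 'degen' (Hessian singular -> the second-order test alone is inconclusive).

Compute the Hessian H = grad^2 f:
  H = [[11, -4], [-4, 5]]
Verify stationarity: grad f(x*) = H x* + g = (0, 0).
Eigenvalues of H: 3, 13.
Both eigenvalues > 0, so H is positive definite -> x* is a strict local min.

min


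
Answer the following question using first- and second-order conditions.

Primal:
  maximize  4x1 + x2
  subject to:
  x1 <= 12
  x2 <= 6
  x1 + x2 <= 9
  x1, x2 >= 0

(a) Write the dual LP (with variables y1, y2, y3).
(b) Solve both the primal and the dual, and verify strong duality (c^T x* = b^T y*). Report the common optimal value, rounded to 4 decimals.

The standard primal-dual pair for 'max c^T x s.t. A x <= b, x >= 0' is:
  Dual:  min b^T y  s.t.  A^T y >= c,  y >= 0.

So the dual LP is:
  minimize  12y1 + 6y2 + 9y3
  subject to:
    y1 + y3 >= 4
    y2 + y3 >= 1
    y1, y2, y3 >= 0

Solving the primal: x* = (9, 0).
  primal value c^T x* = 36.
Solving the dual: y* = (0, 0, 4).
  dual value b^T y* = 36.
Strong duality: c^T x* = b^T y*. Confirmed.

36


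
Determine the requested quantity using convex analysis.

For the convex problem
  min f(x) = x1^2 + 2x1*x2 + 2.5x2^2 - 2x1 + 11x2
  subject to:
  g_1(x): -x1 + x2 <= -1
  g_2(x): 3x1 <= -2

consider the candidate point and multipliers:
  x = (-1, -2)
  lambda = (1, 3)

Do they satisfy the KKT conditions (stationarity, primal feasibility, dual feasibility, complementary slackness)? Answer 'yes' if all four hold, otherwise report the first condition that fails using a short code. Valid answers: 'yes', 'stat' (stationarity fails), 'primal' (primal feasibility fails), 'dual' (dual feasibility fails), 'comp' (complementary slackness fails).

Gradient of f: grad f(x) = Q x + c = (-8, -1)
Constraint values g_i(x) = a_i^T x - b_i:
  g_1((-1, -2)) = 0
  g_2((-1, -2)) = -1
Stationarity residual: grad f(x) + sum_i lambda_i a_i = (0, 0)
  -> stationarity OK
Primal feasibility (all g_i <= 0): OK
Dual feasibility (all lambda_i >= 0): OK
Complementary slackness (lambda_i * g_i(x) = 0 for all i): FAILS

Verdict: the first failing condition is complementary_slackness -> comp.

comp


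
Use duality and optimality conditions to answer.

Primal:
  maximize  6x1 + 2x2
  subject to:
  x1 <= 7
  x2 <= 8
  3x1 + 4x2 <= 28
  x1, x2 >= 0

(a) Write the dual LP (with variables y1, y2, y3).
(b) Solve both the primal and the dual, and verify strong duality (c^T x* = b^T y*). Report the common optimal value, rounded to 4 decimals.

The standard primal-dual pair for 'max c^T x s.t. A x <= b, x >= 0' is:
  Dual:  min b^T y  s.t.  A^T y >= c,  y >= 0.

So the dual LP is:
  minimize  7y1 + 8y2 + 28y3
  subject to:
    y1 + 3y3 >= 6
    y2 + 4y3 >= 2
    y1, y2, y3 >= 0

Solving the primal: x* = (7, 1.75).
  primal value c^T x* = 45.5.
Solving the dual: y* = (4.5, 0, 0.5).
  dual value b^T y* = 45.5.
Strong duality: c^T x* = b^T y*. Confirmed.

45.5


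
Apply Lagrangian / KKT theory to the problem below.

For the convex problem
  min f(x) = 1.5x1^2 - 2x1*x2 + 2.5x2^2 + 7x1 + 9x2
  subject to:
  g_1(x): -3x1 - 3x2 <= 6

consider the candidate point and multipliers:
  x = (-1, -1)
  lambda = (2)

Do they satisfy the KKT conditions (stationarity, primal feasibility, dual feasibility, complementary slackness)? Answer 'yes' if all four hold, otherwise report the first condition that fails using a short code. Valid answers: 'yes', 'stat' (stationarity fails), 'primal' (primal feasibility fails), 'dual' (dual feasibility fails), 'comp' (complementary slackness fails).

Gradient of f: grad f(x) = Q x + c = (6, 6)
Constraint values g_i(x) = a_i^T x - b_i:
  g_1((-1, -1)) = 0
Stationarity residual: grad f(x) + sum_i lambda_i a_i = (0, 0)
  -> stationarity OK
Primal feasibility (all g_i <= 0): OK
Dual feasibility (all lambda_i >= 0): OK
Complementary slackness (lambda_i * g_i(x) = 0 for all i): OK

Verdict: yes, KKT holds.

yes


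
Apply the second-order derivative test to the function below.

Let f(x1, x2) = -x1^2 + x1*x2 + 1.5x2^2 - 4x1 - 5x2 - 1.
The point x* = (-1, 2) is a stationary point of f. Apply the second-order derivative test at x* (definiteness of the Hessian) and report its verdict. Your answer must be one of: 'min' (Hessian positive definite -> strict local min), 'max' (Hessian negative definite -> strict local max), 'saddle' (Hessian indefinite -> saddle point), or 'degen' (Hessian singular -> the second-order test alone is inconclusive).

Compute the Hessian H = grad^2 f:
  H = [[-2, 1], [1, 3]]
Verify stationarity: grad f(x*) = H x* + g = (0, 0).
Eigenvalues of H: -2.1926, 3.1926.
Eigenvalues have mixed signs, so H is indefinite -> x* is a saddle point.

saddle


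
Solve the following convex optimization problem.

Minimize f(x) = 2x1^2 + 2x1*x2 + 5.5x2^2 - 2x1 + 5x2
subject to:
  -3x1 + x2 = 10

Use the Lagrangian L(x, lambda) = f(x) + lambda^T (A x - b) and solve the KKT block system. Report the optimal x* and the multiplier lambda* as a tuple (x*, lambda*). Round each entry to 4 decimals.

Form the Lagrangian:
  L(x, lambda) = (1/2) x^T Q x + c^T x + lambda^T (A x - b)
Stationarity (grad_x L = 0): Q x + c + A^T lambda = 0.
Primal feasibility: A x = b.

This gives the KKT block system:
  [ Q   A^T ] [ x     ]   [-c ]
  [ A    0  ] [ lambda ] = [ b ]

Solving the linear system:
  x*      = (-3.1565, 0.5304)
  lambda* = (-4.5217)
  f(x*)   = 27.0913

x* = (-3.1565, 0.5304), lambda* = (-4.5217)


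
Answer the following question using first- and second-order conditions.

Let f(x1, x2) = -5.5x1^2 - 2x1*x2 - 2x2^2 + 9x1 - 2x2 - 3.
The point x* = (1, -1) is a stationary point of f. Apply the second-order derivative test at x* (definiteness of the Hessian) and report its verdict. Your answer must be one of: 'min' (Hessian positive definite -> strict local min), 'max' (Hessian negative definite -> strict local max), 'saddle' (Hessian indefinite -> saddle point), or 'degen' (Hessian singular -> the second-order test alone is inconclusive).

Compute the Hessian H = grad^2 f:
  H = [[-11, -2], [-2, -4]]
Verify stationarity: grad f(x*) = H x* + g = (0, 0).
Eigenvalues of H: -11.5311, -3.4689.
Both eigenvalues < 0, so H is negative definite -> x* is a strict local max.

max


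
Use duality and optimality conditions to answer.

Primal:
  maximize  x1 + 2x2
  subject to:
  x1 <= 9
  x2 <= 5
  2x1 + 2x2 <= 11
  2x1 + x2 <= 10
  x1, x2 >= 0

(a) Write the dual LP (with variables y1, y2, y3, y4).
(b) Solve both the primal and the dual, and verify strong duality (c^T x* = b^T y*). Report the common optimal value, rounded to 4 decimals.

The standard primal-dual pair for 'max c^T x s.t. A x <= b, x >= 0' is:
  Dual:  min b^T y  s.t.  A^T y >= c,  y >= 0.

So the dual LP is:
  minimize  9y1 + 5y2 + 11y3 + 10y4
  subject to:
    y1 + 2y3 + 2y4 >= 1
    y2 + 2y3 + y4 >= 2
    y1, y2, y3, y4 >= 0

Solving the primal: x* = (0.5, 5).
  primal value c^T x* = 10.5.
Solving the dual: y* = (0, 1, 0.5, 0).
  dual value b^T y* = 10.5.
Strong duality: c^T x* = b^T y*. Confirmed.

10.5


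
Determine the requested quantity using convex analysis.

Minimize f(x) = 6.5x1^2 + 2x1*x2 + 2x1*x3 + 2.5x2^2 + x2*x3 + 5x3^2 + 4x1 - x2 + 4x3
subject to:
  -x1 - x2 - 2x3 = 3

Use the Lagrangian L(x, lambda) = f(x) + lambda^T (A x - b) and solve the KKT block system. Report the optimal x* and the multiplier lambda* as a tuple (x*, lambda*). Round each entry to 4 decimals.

Form the Lagrangian:
  L(x, lambda) = (1/2) x^T Q x + c^T x + lambda^T (A x - b)
Stationarity (grad_x L = 0): Q x + c + A^T lambda = 0.
Primal feasibility: A x = b.

This gives the KKT block system:
  [ Q   A^T ] [ x     ]   [-c ]
  [ A    0  ] [ lambda ] = [ b ]

Solving the linear system:
  x*      = (-0.4222, -0.2667, -1.1556)
  lambda* = (-4.3333)
  f(x*)   = 3.4778

x* = (-0.4222, -0.2667, -1.1556), lambda* = (-4.3333)


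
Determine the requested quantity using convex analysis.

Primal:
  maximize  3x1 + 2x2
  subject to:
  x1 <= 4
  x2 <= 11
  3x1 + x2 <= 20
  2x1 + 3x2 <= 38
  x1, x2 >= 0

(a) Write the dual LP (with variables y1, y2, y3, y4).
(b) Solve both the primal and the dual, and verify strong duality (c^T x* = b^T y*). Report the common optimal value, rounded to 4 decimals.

The standard primal-dual pair for 'max c^T x s.t. A x <= b, x >= 0' is:
  Dual:  min b^T y  s.t.  A^T y >= c,  y >= 0.

So the dual LP is:
  minimize  4y1 + 11y2 + 20y3 + 38y4
  subject to:
    y1 + 3y3 + 2y4 >= 3
    y2 + y3 + 3y4 >= 2
    y1, y2, y3, y4 >= 0

Solving the primal: x* = (3.1429, 10.5714).
  primal value c^T x* = 30.5714.
Solving the dual: y* = (0, 0, 0.7143, 0.4286).
  dual value b^T y* = 30.5714.
Strong duality: c^T x* = b^T y*. Confirmed.

30.5714


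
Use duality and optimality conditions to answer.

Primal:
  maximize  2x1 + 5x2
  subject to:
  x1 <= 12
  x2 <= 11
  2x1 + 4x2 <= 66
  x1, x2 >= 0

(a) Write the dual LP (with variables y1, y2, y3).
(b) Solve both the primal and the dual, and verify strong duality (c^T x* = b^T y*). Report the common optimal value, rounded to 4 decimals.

The standard primal-dual pair for 'max c^T x s.t. A x <= b, x >= 0' is:
  Dual:  min b^T y  s.t.  A^T y >= c,  y >= 0.

So the dual LP is:
  minimize  12y1 + 11y2 + 66y3
  subject to:
    y1 + 2y3 >= 2
    y2 + 4y3 >= 5
    y1, y2, y3 >= 0

Solving the primal: x* = (11, 11).
  primal value c^T x* = 77.
Solving the dual: y* = (0, 1, 1).
  dual value b^T y* = 77.
Strong duality: c^T x* = b^T y*. Confirmed.

77


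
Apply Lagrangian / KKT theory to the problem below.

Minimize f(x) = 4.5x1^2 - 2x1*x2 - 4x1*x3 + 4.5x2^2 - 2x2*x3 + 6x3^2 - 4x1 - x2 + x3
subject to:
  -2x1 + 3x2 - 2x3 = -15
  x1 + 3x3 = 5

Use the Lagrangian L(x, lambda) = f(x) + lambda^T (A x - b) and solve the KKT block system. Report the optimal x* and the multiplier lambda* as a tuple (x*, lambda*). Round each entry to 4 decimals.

Form the Lagrangian:
  L(x, lambda) = (1/2) x^T Q x + c^T x + lambda^T (A x - b)
Stationarity (grad_x L = 0): Q x + c + A^T lambda = 0.
Primal feasibility: A x = b.

This gives the KKT block system:
  [ Q   A^T ] [ x     ]   [-c ]
  [ A    0  ] [ lambda ] = [ b ]

Solving the linear system:
  x*      = (2.2044, -2.9092, 0.9319)
  lambda* = (11.1517, 4.3733)
  f(x*)   = 70.2162

x* = (2.2044, -2.9092, 0.9319), lambda* = (11.1517, 4.3733)


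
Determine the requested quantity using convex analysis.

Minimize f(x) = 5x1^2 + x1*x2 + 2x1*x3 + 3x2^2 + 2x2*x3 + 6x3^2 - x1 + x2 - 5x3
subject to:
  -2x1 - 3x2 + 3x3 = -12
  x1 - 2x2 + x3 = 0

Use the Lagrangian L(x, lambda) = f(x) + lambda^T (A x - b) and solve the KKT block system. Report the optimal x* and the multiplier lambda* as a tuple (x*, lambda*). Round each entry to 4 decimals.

Form the Lagrangian:
  L(x, lambda) = (1/2) x^T Q x + c^T x + lambda^T (A x - b)
Stationarity (grad_x L = 0): Q x + c + A^T lambda = 0.
Primal feasibility: A x = b.

This gives the KKT block system:
  [ Q   A^T ] [ x     ]   [-c ]
  [ A    0  ] [ lambda ] = [ b ]

Solving the linear system:
  x*      = (2.8309, 0.7181, -1.3946)
  lambda* = (7.975, -9.2874)
  f(x*)   = 50.2805

x* = (2.8309, 0.7181, -1.3946), lambda* = (7.975, -9.2874)


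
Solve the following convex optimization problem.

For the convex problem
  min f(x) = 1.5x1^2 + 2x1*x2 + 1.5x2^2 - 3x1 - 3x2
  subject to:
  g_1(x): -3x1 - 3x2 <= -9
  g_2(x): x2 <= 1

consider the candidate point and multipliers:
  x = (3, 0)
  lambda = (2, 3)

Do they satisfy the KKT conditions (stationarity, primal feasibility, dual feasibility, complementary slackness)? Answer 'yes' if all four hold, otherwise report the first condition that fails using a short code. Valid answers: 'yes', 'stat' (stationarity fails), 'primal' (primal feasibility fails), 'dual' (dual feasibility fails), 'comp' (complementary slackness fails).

Gradient of f: grad f(x) = Q x + c = (6, 3)
Constraint values g_i(x) = a_i^T x - b_i:
  g_1((3, 0)) = 0
  g_2((3, 0)) = -1
Stationarity residual: grad f(x) + sum_i lambda_i a_i = (0, 0)
  -> stationarity OK
Primal feasibility (all g_i <= 0): OK
Dual feasibility (all lambda_i >= 0): OK
Complementary slackness (lambda_i * g_i(x) = 0 for all i): FAILS

Verdict: the first failing condition is complementary_slackness -> comp.

comp


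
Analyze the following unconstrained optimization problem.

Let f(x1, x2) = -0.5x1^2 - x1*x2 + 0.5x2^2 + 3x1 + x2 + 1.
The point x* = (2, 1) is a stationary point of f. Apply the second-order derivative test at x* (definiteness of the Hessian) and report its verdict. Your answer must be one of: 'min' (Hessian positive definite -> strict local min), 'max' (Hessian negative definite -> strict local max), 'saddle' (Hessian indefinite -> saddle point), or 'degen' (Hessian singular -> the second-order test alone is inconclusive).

Compute the Hessian H = grad^2 f:
  H = [[-1, -1], [-1, 1]]
Verify stationarity: grad f(x*) = H x* + g = (0, 0).
Eigenvalues of H: -1.4142, 1.4142.
Eigenvalues have mixed signs, so H is indefinite -> x* is a saddle point.

saddle


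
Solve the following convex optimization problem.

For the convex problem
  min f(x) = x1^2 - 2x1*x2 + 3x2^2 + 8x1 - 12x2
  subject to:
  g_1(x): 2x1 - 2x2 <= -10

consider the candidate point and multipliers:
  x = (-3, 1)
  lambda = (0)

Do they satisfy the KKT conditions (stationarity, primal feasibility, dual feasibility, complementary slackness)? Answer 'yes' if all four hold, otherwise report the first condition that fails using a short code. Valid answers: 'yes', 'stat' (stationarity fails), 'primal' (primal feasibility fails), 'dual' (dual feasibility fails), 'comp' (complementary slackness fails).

Gradient of f: grad f(x) = Q x + c = (0, 0)
Constraint values g_i(x) = a_i^T x - b_i:
  g_1((-3, 1)) = 2
Stationarity residual: grad f(x) + sum_i lambda_i a_i = (0, 0)
  -> stationarity OK
Primal feasibility (all g_i <= 0): FAILS
Dual feasibility (all lambda_i >= 0): OK
Complementary slackness (lambda_i * g_i(x) = 0 for all i): OK

Verdict: the first failing condition is primal_feasibility -> primal.

primal


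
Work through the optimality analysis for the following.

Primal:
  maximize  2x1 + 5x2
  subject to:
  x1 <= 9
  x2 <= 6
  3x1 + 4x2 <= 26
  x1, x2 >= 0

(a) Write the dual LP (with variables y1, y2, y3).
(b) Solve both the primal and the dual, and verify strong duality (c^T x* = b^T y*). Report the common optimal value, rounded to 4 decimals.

The standard primal-dual pair for 'max c^T x s.t. A x <= b, x >= 0' is:
  Dual:  min b^T y  s.t.  A^T y >= c,  y >= 0.

So the dual LP is:
  minimize  9y1 + 6y2 + 26y3
  subject to:
    y1 + 3y3 >= 2
    y2 + 4y3 >= 5
    y1, y2, y3 >= 0

Solving the primal: x* = (0.6667, 6).
  primal value c^T x* = 31.3333.
Solving the dual: y* = (0, 2.3333, 0.6667).
  dual value b^T y* = 31.3333.
Strong duality: c^T x* = b^T y*. Confirmed.

31.3333


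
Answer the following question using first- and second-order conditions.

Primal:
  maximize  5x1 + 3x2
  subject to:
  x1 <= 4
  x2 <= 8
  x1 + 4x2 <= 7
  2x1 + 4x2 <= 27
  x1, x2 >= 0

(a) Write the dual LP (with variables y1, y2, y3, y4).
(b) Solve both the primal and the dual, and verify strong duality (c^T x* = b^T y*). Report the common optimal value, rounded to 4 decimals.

The standard primal-dual pair for 'max c^T x s.t. A x <= b, x >= 0' is:
  Dual:  min b^T y  s.t.  A^T y >= c,  y >= 0.

So the dual LP is:
  minimize  4y1 + 8y2 + 7y3 + 27y4
  subject to:
    y1 + y3 + 2y4 >= 5
    y2 + 4y3 + 4y4 >= 3
    y1, y2, y3, y4 >= 0

Solving the primal: x* = (4, 0.75).
  primal value c^T x* = 22.25.
Solving the dual: y* = (4.25, 0, 0.75, 0).
  dual value b^T y* = 22.25.
Strong duality: c^T x* = b^T y*. Confirmed.

22.25


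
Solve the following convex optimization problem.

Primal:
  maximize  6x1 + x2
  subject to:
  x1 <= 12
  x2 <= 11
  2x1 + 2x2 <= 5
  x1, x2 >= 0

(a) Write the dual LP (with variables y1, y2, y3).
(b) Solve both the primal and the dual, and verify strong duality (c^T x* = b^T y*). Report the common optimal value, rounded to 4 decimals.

The standard primal-dual pair for 'max c^T x s.t. A x <= b, x >= 0' is:
  Dual:  min b^T y  s.t.  A^T y >= c,  y >= 0.

So the dual LP is:
  minimize  12y1 + 11y2 + 5y3
  subject to:
    y1 + 2y3 >= 6
    y2 + 2y3 >= 1
    y1, y2, y3 >= 0

Solving the primal: x* = (2.5, 0).
  primal value c^T x* = 15.
Solving the dual: y* = (0, 0, 3).
  dual value b^T y* = 15.
Strong duality: c^T x* = b^T y*. Confirmed.

15


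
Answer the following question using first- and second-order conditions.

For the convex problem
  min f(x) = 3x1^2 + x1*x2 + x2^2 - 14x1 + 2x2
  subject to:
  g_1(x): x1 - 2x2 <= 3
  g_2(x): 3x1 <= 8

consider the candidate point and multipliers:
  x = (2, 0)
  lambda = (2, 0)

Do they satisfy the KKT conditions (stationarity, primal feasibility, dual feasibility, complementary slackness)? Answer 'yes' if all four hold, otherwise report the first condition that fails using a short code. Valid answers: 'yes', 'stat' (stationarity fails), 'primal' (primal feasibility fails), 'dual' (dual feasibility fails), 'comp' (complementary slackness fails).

Gradient of f: grad f(x) = Q x + c = (-2, 4)
Constraint values g_i(x) = a_i^T x - b_i:
  g_1((2, 0)) = -1
  g_2((2, 0)) = -2
Stationarity residual: grad f(x) + sum_i lambda_i a_i = (0, 0)
  -> stationarity OK
Primal feasibility (all g_i <= 0): OK
Dual feasibility (all lambda_i >= 0): OK
Complementary slackness (lambda_i * g_i(x) = 0 for all i): FAILS

Verdict: the first failing condition is complementary_slackness -> comp.

comp


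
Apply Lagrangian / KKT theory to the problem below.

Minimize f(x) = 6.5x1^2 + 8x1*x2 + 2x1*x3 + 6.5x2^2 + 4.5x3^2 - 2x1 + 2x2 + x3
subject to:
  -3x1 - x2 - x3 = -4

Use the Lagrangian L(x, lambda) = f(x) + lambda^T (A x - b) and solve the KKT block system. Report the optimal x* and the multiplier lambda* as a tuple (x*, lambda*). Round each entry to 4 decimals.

Form the Lagrangian:
  L(x, lambda) = (1/2) x^T Q x + c^T x + lambda^T (A x - b)
Stationarity (grad_x L = 0): Q x + c + A^T lambda = 0.
Primal feasibility: A x = b.

This gives the KKT block system:
  [ Q   A^T ] [ x     ]   [-c ]
  [ A    0  ] [ lambda ] = [ b ]

Solving the linear system:
  x*      = (1.6154, -0.8322, -0.014)
  lambda* = (4.1049)
  f(x*)   = 5.7552

x* = (1.6154, -0.8322, -0.014), lambda* = (4.1049)


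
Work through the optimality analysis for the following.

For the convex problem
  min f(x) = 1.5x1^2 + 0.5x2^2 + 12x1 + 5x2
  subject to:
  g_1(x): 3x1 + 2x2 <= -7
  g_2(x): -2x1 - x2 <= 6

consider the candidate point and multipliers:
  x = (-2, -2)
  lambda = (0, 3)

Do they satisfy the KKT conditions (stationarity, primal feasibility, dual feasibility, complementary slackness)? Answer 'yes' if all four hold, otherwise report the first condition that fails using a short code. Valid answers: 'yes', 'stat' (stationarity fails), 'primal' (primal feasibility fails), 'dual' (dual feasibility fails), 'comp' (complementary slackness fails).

Gradient of f: grad f(x) = Q x + c = (6, 3)
Constraint values g_i(x) = a_i^T x - b_i:
  g_1((-2, -2)) = -3
  g_2((-2, -2)) = 0
Stationarity residual: grad f(x) + sum_i lambda_i a_i = (0, 0)
  -> stationarity OK
Primal feasibility (all g_i <= 0): OK
Dual feasibility (all lambda_i >= 0): OK
Complementary slackness (lambda_i * g_i(x) = 0 for all i): OK

Verdict: yes, KKT holds.

yes


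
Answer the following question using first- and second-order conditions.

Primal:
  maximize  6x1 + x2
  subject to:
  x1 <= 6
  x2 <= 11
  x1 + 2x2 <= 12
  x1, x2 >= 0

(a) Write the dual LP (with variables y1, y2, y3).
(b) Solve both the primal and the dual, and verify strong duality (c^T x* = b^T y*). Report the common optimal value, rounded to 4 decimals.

The standard primal-dual pair for 'max c^T x s.t. A x <= b, x >= 0' is:
  Dual:  min b^T y  s.t.  A^T y >= c,  y >= 0.

So the dual LP is:
  minimize  6y1 + 11y2 + 12y3
  subject to:
    y1 + y3 >= 6
    y2 + 2y3 >= 1
    y1, y2, y3 >= 0

Solving the primal: x* = (6, 3).
  primal value c^T x* = 39.
Solving the dual: y* = (5.5, 0, 0.5).
  dual value b^T y* = 39.
Strong duality: c^T x* = b^T y*. Confirmed.

39


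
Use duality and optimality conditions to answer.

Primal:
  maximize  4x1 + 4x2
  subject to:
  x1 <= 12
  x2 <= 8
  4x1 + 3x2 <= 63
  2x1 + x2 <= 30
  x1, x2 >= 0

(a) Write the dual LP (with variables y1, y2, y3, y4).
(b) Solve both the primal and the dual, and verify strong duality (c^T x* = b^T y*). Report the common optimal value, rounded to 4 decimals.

The standard primal-dual pair for 'max c^T x s.t. A x <= b, x >= 0' is:
  Dual:  min b^T y  s.t.  A^T y >= c,  y >= 0.

So the dual LP is:
  minimize  12y1 + 8y2 + 63y3 + 30y4
  subject to:
    y1 + 4y3 + 2y4 >= 4
    y2 + 3y3 + y4 >= 4
    y1, y2, y3, y4 >= 0

Solving the primal: x* = (9.75, 8).
  primal value c^T x* = 71.
Solving the dual: y* = (0, 1, 1, 0).
  dual value b^T y* = 71.
Strong duality: c^T x* = b^T y*. Confirmed.

71


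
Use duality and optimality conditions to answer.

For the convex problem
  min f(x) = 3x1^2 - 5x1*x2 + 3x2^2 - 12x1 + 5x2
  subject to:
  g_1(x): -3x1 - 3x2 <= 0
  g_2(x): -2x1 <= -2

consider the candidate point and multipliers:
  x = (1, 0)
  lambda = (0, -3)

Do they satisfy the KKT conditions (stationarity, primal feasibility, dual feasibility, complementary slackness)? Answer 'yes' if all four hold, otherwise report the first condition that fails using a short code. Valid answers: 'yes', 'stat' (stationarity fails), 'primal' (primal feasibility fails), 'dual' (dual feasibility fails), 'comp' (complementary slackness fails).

Gradient of f: grad f(x) = Q x + c = (-6, 0)
Constraint values g_i(x) = a_i^T x - b_i:
  g_1((1, 0)) = -3
  g_2((1, 0)) = 0
Stationarity residual: grad f(x) + sum_i lambda_i a_i = (0, 0)
  -> stationarity OK
Primal feasibility (all g_i <= 0): OK
Dual feasibility (all lambda_i >= 0): FAILS
Complementary slackness (lambda_i * g_i(x) = 0 for all i): OK

Verdict: the first failing condition is dual_feasibility -> dual.

dual


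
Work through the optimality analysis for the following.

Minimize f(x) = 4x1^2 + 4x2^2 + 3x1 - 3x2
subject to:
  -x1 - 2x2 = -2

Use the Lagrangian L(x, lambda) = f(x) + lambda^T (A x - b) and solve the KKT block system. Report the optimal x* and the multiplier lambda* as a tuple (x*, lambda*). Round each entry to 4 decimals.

Form the Lagrangian:
  L(x, lambda) = (1/2) x^T Q x + c^T x + lambda^T (A x - b)
Stationarity (grad_x L = 0): Q x + c + A^T lambda = 0.
Primal feasibility: A x = b.

This gives the KKT block system:
  [ Q   A^T ] [ x     ]   [-c ]
  [ A    0  ] [ lambda ] = [ b ]

Solving the linear system:
  x*      = (-0.05, 1.025)
  lambda* = (2.6)
  f(x*)   = 0.9875

x* = (-0.05, 1.025), lambda* = (2.6)


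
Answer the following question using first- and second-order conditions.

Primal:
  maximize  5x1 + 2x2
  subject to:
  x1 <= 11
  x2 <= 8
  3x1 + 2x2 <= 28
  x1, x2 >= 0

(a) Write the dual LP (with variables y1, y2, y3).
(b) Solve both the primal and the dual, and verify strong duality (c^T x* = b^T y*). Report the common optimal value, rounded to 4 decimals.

The standard primal-dual pair for 'max c^T x s.t. A x <= b, x >= 0' is:
  Dual:  min b^T y  s.t.  A^T y >= c,  y >= 0.

So the dual LP is:
  minimize  11y1 + 8y2 + 28y3
  subject to:
    y1 + 3y3 >= 5
    y2 + 2y3 >= 2
    y1, y2, y3 >= 0

Solving the primal: x* = (9.3333, 0).
  primal value c^T x* = 46.6667.
Solving the dual: y* = (0, 0, 1.6667).
  dual value b^T y* = 46.6667.
Strong duality: c^T x* = b^T y*. Confirmed.

46.6667


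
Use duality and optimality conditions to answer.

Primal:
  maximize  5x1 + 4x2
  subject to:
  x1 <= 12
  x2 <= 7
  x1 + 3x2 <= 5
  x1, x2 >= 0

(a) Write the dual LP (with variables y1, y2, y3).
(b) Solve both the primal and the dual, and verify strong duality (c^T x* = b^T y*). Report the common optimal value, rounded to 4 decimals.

The standard primal-dual pair for 'max c^T x s.t. A x <= b, x >= 0' is:
  Dual:  min b^T y  s.t.  A^T y >= c,  y >= 0.

So the dual LP is:
  minimize  12y1 + 7y2 + 5y3
  subject to:
    y1 + y3 >= 5
    y2 + 3y3 >= 4
    y1, y2, y3 >= 0

Solving the primal: x* = (5, 0).
  primal value c^T x* = 25.
Solving the dual: y* = (0, 0, 5).
  dual value b^T y* = 25.
Strong duality: c^T x* = b^T y*. Confirmed.

25


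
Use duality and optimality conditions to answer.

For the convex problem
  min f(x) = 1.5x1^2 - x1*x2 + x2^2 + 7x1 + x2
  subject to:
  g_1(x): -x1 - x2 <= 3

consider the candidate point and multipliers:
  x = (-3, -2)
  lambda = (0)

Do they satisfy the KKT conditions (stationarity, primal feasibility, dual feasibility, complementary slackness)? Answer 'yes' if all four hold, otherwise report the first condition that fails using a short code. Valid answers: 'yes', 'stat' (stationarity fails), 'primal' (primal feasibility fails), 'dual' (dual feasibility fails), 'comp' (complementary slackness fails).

Gradient of f: grad f(x) = Q x + c = (0, 0)
Constraint values g_i(x) = a_i^T x - b_i:
  g_1((-3, -2)) = 2
Stationarity residual: grad f(x) + sum_i lambda_i a_i = (0, 0)
  -> stationarity OK
Primal feasibility (all g_i <= 0): FAILS
Dual feasibility (all lambda_i >= 0): OK
Complementary slackness (lambda_i * g_i(x) = 0 for all i): OK

Verdict: the first failing condition is primal_feasibility -> primal.

primal


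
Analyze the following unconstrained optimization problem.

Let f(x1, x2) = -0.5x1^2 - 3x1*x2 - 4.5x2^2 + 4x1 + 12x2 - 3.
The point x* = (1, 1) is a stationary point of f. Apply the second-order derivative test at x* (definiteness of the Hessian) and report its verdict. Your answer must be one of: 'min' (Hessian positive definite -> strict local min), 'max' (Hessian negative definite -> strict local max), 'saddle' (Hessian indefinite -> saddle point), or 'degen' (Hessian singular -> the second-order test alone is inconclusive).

Compute the Hessian H = grad^2 f:
  H = [[-1, -3], [-3, -9]]
Verify stationarity: grad f(x*) = H x* + g = (0, 0).
Eigenvalues of H: -10, 0.
H has a zero eigenvalue (singular; negative semidefinite but not definite), so H is neither positive definite, negative definite, nor indefinite. The second-order test alone is inconclusive -> degen.
(Indeed, f is constant along the null direction of H through x*, so x* is not a strict local extremum.)

degen


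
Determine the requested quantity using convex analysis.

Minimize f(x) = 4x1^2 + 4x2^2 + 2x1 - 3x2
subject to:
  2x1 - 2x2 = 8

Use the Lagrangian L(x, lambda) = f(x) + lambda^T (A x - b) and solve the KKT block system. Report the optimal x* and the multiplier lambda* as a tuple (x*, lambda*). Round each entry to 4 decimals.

Form the Lagrangian:
  L(x, lambda) = (1/2) x^T Q x + c^T x + lambda^T (A x - b)
Stationarity (grad_x L = 0): Q x + c + A^T lambda = 0.
Primal feasibility: A x = b.

This gives the KKT block system:
  [ Q   A^T ] [ x     ]   [-c ]
  [ A    0  ] [ lambda ] = [ b ]

Solving the linear system:
  x*      = (2.0625, -1.9375)
  lambda* = (-9.25)
  f(x*)   = 41.9688

x* = (2.0625, -1.9375), lambda* = (-9.25)
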